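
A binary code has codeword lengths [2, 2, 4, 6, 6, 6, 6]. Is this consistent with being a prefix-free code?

Kraft inequality: Σ 2^(-l_i) ≤ 1 for prefix-free code
Calculating: 2^(-2) + 2^(-2) + 2^(-4) + 2^(-6) + 2^(-6) + 2^(-6) + 2^(-6)
= 0.25 + 0.25 + 0.0625 + 0.015625 + 0.015625 + 0.015625 + 0.015625
= 0.6250
Since 0.6250 ≤ 1, prefix-free code exists


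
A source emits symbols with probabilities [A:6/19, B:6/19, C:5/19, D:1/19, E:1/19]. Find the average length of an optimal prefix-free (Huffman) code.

Huffman tree construction:
Combine smallest probabilities repeatedly
Resulting codes:
  A: 10 (length 2)
  B: 11 (length 2)
  C: 01 (length 2)
  D: 000 (length 3)
  E: 001 (length 3)
Average length = Σ p(s) × length(s) = 2.1053 bits


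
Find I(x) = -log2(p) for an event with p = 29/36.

Information content I(x) = -log₂(p(x))
I = -log₂(29/36) = -log₂(0.8056)
I = 0.3119 bits


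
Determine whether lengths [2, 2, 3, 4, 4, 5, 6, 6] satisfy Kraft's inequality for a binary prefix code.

Kraft inequality: Σ 2^(-l_i) ≤ 1 for prefix-free code
Calculating: 2^(-2) + 2^(-2) + 2^(-3) + 2^(-4) + 2^(-4) + 2^(-5) + 2^(-6) + 2^(-6)
= 0.25 + 0.25 + 0.125 + 0.0625 + 0.0625 + 0.03125 + 0.015625 + 0.015625
= 0.8125
Since 0.8125 ≤ 1, prefix-free code exists


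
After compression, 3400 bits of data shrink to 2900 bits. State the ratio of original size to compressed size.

Compression ratio = Original / Compressed
= 3400 / 2900 = 1.17:1


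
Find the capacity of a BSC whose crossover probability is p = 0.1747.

For BSC with error probability p:
C = 1 - H(p) where H(p) is binary entropy
H(0.1747) = -0.1747 × log₂(0.1747) - 0.8253 × log₂(0.8253)
H(p) = 0.6683
C = 1 - 0.6683 = 0.3317 bits/use


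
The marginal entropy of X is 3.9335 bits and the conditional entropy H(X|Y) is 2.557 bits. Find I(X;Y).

I(X;Y) = H(X) - H(X|Y)
I(X;Y) = 3.9335 - 2.557 = 1.3765 bits


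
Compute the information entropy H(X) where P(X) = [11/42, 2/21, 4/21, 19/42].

H(X) = -Σ p(x) log₂ p(x)
  -11/42 × log₂(11/42) = 0.5062
  -2/21 × log₂(2/21) = 0.3231
  -4/21 × log₂(4/21) = 0.4557
  -19/42 × log₂(19/42) = 0.5177
H(X) = 1.8027 bits


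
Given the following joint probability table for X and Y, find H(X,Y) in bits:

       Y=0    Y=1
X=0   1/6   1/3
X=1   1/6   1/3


H(X,Y) = -Σ p(x,y) log₂ p(x,y)
  p(0,0)=1/6: -0.1667 × log₂(0.1667) = 0.4308
  p(0,1)=1/3: -0.3333 × log₂(0.3333) = 0.5283
  p(1,0)=1/6: -0.1667 × log₂(0.1667) = 0.4308
  p(1,1)=1/3: -0.3333 × log₂(0.3333) = 0.5283
H(X,Y) = 1.9183 bits


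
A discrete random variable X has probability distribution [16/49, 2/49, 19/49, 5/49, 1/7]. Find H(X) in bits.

H(X) = -Σ p(x) log₂ p(x)
  -16/49 × log₂(16/49) = 0.5273
  -2/49 × log₂(2/49) = 0.1884
  -19/49 × log₂(19/49) = 0.5300
  -5/49 × log₂(5/49) = 0.3360
  -1/7 × log₂(1/7) = 0.4011
H(X) = 1.9826 bits


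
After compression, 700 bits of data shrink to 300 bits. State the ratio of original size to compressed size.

Compression ratio = Original / Compressed
= 700 / 300 = 2.33:1


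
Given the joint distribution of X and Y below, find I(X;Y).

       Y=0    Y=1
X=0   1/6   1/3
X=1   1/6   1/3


H(X) = 1.0000, H(Y) = 0.9183, H(X,Y) = 1.9183
I(X;Y) = H(X) + H(Y) - H(X,Y) = 0.0000 bits


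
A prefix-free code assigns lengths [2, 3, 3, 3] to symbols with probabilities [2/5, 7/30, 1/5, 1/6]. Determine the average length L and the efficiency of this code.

Average length L = Σ p_i × l_i = 2.6000 bits
Entropy H = 1.9139 bits
Efficiency η = H/L × 100% = 73.61%


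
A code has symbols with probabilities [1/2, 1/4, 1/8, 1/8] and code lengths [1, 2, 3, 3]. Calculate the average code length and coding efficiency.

Average length L = Σ p_i × l_i = 1.7500 bits
Entropy H = 1.7500 bits
Efficiency η = H/L × 100% = 100.00%


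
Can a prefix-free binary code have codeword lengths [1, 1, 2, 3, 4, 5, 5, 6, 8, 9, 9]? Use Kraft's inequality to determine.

Kraft inequality: Σ 2^(-l_i) ≤ 1 for prefix-free code
Calculating: 2^(-1) + 2^(-1) + 2^(-2) + 2^(-3) + 2^(-4) + 2^(-5) + 2^(-5) + 2^(-6) + 2^(-8) + 2^(-9) + 2^(-9)
= 0.5 + 0.5 + 0.25 + 0.125 + 0.0625 + 0.03125 + 0.03125 + 0.015625 + 0.00390625 + 0.001953125 + 0.001953125
= 1.5234
Since 1.5234 > 1, prefix-free code does not exist


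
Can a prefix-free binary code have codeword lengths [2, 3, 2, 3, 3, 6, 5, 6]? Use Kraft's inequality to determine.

Kraft inequality: Σ 2^(-l_i) ≤ 1 for prefix-free code
Calculating: 2^(-2) + 2^(-3) + 2^(-2) + 2^(-3) + 2^(-3) + 2^(-6) + 2^(-5) + 2^(-6)
= 0.25 + 0.125 + 0.25 + 0.125 + 0.125 + 0.015625 + 0.03125 + 0.015625
= 0.9375
Since 0.9375 ≤ 1, prefix-free code exists


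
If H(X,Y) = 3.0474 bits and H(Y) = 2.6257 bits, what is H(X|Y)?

Chain rule: H(X,Y) = H(X|Y) + H(Y)
H(X|Y) = H(X,Y) - H(Y) = 3.0474 - 2.6257 = 0.4217 bits


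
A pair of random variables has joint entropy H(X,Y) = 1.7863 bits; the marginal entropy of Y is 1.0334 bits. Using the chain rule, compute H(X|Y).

Chain rule: H(X,Y) = H(X|Y) + H(Y)
H(X|Y) = H(X,Y) - H(Y) = 1.7863 - 1.0334 = 0.7529 bits


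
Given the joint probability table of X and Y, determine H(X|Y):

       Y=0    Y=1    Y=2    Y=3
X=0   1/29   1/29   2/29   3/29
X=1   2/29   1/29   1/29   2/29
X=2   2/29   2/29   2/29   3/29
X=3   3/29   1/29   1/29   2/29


H(X|Y) = Σ_y p(y) H(X|Y=y)
  p(Y=0) = 8/29, H(X|Y=0) = 1.9056
  p(Y=1) = 5/29, H(X|Y=1) = 1.9219
  p(Y=2) = 6/29, H(X|Y=2) = 1.9183
  p(Y=3) = 10/29, H(X|Y=3) = 1.9710
H(X|Y) = 0.2759×1.9056 + 0.1724×1.9219 + 0.2069×1.9183 + 0.3448×1.9710 = 1.9336 bits


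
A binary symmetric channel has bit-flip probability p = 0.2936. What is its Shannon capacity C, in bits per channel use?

For BSC with error probability p:
C = 1 - H(p) where H(p) is binary entropy
H(0.2936) = -0.2936 × log₂(0.2936) - 0.7064 × log₂(0.7064)
H(p) = 0.8733
C = 1 - 0.8733 = 0.1267 bits/use


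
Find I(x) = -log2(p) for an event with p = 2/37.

Information content I(x) = -log₂(p(x))
I = -log₂(2/37) = -log₂(0.0541)
I = 4.2095 bits


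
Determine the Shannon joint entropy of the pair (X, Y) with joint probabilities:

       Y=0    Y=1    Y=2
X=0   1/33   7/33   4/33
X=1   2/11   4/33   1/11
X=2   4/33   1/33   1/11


H(X,Y) = -Σ p(x,y) log₂ p(x,y)
  p(0,0)=1/33: -0.0303 × log₂(0.0303) = 0.1529
  p(0,1)=7/33: -0.2121 × log₂(0.2121) = 0.4745
  p(0,2)=4/33: -0.1212 × log₂(0.1212) = 0.3690
  p(1,0)=2/11: -0.1818 × log₂(0.1818) = 0.4472
  p(1,1)=4/33: -0.1212 × log₂(0.1212) = 0.3690
  p(1,2)=1/11: -0.0909 × log₂(0.0909) = 0.3145
  p(2,0)=4/33: -0.1212 × log₂(0.1212) = 0.3690
  p(2,1)=1/33: -0.0303 × log₂(0.0303) = 0.1529
  p(2,2)=1/11: -0.0909 × log₂(0.0909) = 0.3145
H(X,Y) = 2.9635 bits


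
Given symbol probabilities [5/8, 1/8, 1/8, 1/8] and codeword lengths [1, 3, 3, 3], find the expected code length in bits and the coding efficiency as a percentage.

Average length L = Σ p_i × l_i = 1.7500 bits
Entropy H = 1.5488 bits
Efficiency η = H/L × 100% = 88.50%


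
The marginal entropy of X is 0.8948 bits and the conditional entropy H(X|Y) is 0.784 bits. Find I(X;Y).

I(X;Y) = H(X) - H(X|Y)
I(X;Y) = 0.8948 - 0.784 = 0.1108 bits


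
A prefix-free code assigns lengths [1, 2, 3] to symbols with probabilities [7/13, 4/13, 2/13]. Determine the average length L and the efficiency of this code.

Average length L = Σ p_i × l_i = 1.6154 bits
Entropy H = 1.4196 bits
Efficiency η = H/L × 100% = 87.88%


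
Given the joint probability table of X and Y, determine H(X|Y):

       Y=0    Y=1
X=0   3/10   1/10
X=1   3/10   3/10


H(X|Y) = Σ_y p(y) H(X|Y=y)
  p(Y=0) = 3/5, H(X|Y=0) = 1.0000
  p(Y=1) = 2/5, H(X|Y=1) = 0.8113
H(X|Y) = 0.6000×1.0000 + 0.4000×0.8113 = 0.9245 bits


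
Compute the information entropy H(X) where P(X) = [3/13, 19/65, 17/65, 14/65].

H(X) = -Σ p(x) log₂ p(x)
  -3/13 × log₂(3/13) = 0.4882
  -19/65 × log₂(19/65) = 0.5187
  -17/65 × log₂(17/65) = 0.5061
  -14/65 × log₂(14/65) = 0.4771
H(X) = 1.9900 bits


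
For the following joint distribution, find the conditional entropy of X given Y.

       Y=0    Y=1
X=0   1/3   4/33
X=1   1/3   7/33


H(X|Y) = Σ_y p(y) H(X|Y=y)
  p(Y=0) = 2/3, H(X|Y=0) = 1.0000
  p(Y=1) = 1/3, H(X|Y=1) = 0.9457
H(X|Y) = 0.6667×1.0000 + 0.3333×0.9457 = 0.9819 bits


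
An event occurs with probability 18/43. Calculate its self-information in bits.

Information content I(x) = -log₂(p(x))
I = -log₂(18/43) = -log₂(0.4186)
I = 1.2563 bits


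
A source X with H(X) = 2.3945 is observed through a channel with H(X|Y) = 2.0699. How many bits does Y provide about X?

I(X;Y) = H(X) - H(X|Y)
I(X;Y) = 2.3945 - 2.0699 = 0.3246 bits


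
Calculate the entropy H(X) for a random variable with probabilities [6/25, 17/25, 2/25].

H(X) = -Σ p(x) log₂ p(x)
  -6/25 × log₂(6/25) = 0.4941
  -17/25 × log₂(17/25) = 0.3783
  -2/25 × log₂(2/25) = 0.2915
H(X) = 1.1640 bits


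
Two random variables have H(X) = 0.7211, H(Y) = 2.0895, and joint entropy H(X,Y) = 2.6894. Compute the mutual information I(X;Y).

I(X;Y) = H(X) + H(Y) - H(X,Y)
I(X;Y) = 0.7211 + 2.0895 - 2.6894 = 0.1212 bits


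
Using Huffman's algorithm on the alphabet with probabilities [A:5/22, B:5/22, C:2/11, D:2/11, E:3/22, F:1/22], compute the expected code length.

Huffman tree construction:
Combine smallest probabilities repeatedly
Resulting codes:
  A: 01 (length 2)
  B: 10 (length 2)
  C: 110 (length 3)
  D: 111 (length 3)
  E: 001 (length 3)
  F: 000 (length 3)
Average length = Σ p(s) × length(s) = 2.5455 bits


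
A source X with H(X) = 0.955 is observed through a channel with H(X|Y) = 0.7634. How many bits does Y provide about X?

I(X;Y) = H(X) - H(X|Y)
I(X;Y) = 0.955 - 0.7634 = 0.1916 bits


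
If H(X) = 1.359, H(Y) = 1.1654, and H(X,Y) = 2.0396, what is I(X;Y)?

I(X;Y) = H(X) + H(Y) - H(X,Y)
I(X;Y) = 1.359 + 1.1654 - 2.0396 = 0.4848 bits


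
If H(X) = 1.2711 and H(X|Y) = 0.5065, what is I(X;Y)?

I(X;Y) = H(X) - H(X|Y)
I(X;Y) = 1.2711 - 0.5065 = 0.7646 bits


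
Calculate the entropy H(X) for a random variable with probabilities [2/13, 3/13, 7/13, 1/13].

H(X) = -Σ p(x) log₂ p(x)
  -2/13 × log₂(2/13) = 0.4155
  -3/13 × log₂(3/13) = 0.4882
  -7/13 × log₂(7/13) = 0.4809
  -1/13 × log₂(1/13) = 0.2846
H(X) = 1.6692 bits


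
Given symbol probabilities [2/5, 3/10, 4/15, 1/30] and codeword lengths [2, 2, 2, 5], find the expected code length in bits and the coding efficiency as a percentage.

Average length L = Σ p_i × l_i = 2.1000 bits
Entropy H = 1.7219 bits
Efficiency η = H/L × 100% = 82.00%


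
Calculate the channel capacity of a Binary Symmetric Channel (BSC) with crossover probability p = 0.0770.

For BSC with error probability p:
C = 1 - H(p) where H(p) is binary entropy
H(0.0770) = -0.0770 × log₂(0.0770) - 0.9230 × log₂(0.9230)
H(p) = 0.3915
C = 1 - 0.3915 = 0.6085 bits/use


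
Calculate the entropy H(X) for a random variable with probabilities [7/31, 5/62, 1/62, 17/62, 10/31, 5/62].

H(X) = -Σ p(x) log₂ p(x)
  -7/31 × log₂(7/31) = 0.4848
  -5/62 × log₂(5/62) = 0.2929
  -1/62 × log₂(1/62) = 0.0960
  -17/62 × log₂(17/62) = 0.5118
  -10/31 × log₂(10/31) = 0.5265
  -5/62 × log₂(5/62) = 0.2929
H(X) = 2.2050 bits


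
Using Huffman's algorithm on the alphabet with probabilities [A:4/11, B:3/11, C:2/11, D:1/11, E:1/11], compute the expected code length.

Huffman tree construction:
Combine smallest probabilities repeatedly
Resulting codes:
  A: 11 (length 2)
  B: 10 (length 2)
  C: 00 (length 2)
  D: 010 (length 3)
  E: 011 (length 3)
Average length = Σ p(s) × length(s) = 2.1818 bits


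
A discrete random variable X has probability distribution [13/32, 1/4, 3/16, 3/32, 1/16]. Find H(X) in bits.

H(X) = -Σ p(x) log₂ p(x)
  -13/32 × log₂(13/32) = 0.5279
  -1/4 × log₂(1/4) = 0.5000
  -3/16 × log₂(3/16) = 0.4528
  -3/32 × log₂(3/32) = 0.3202
  -1/16 × log₂(1/16) = 0.2500
H(X) = 2.0509 bits


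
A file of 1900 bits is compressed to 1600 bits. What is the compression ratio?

Compression ratio = Original / Compressed
= 1900 / 1600 = 1.19:1


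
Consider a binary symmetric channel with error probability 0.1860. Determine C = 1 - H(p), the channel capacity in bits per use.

For BSC with error probability p:
C = 1 - H(p) where H(p) is binary entropy
H(0.1860) = -0.1860 × log₂(0.1860) - 0.8140 × log₂(0.8140)
H(p) = 0.6930
C = 1 - 0.6930 = 0.3070 bits/use


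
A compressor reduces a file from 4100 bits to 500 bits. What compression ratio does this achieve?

Compression ratio = Original / Compressed
= 4100 / 500 = 8.20:1


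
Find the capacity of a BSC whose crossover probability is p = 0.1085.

For BSC with error probability p:
C = 1 - H(p) where H(p) is binary entropy
H(0.1085) = -0.1085 × log₂(0.1085) - 0.8915 × log₂(0.8915)
H(p) = 0.4954
C = 1 - 0.4954 = 0.5046 bits/use


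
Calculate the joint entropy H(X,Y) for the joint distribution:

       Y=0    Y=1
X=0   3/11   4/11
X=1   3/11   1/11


H(X,Y) = -Σ p(x,y) log₂ p(x,y)
  p(0,0)=3/11: -0.2727 × log₂(0.2727) = 0.5112
  p(0,1)=4/11: -0.3636 × log₂(0.3636) = 0.5307
  p(1,0)=3/11: -0.2727 × log₂(0.2727) = 0.5112
  p(1,1)=1/11: -0.0909 × log₂(0.0909) = 0.3145
H(X,Y) = 1.8676 bits


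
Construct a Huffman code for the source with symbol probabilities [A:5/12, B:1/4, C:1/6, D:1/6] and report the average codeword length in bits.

Huffman tree construction:
Combine smallest probabilities repeatedly
Resulting codes:
  A: 0 (length 1)
  B: 10 (length 2)
  C: 110 (length 3)
  D: 111 (length 3)
Average length = Σ p(s) × length(s) = 1.9167 bits


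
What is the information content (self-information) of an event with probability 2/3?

Information content I(x) = -log₂(p(x))
I = -log₂(2/3) = -log₂(0.6667)
I = 0.5850 bits


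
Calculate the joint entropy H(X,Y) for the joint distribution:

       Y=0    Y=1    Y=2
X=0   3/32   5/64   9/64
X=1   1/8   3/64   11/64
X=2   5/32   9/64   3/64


H(X,Y) = -Σ p(x,y) log₂ p(x,y)
  p(0,0)=3/32: -0.0938 × log₂(0.0938) = 0.3202
  p(0,1)=5/64: -0.0781 × log₂(0.0781) = 0.2873
  p(0,2)=9/64: -0.1406 × log₂(0.1406) = 0.3980
  p(1,0)=1/8: -0.1250 × log₂(0.1250) = 0.3750
  p(1,1)=3/64: -0.0469 × log₂(0.0469) = 0.2070
  p(1,2)=11/64: -0.1719 × log₂(0.1719) = 0.4367
  p(2,0)=5/32: -0.1562 × log₂(0.1562) = 0.4184
  p(2,1)=9/64: -0.1406 × log₂(0.1406) = 0.3980
  p(2,2)=3/64: -0.0469 × log₂(0.0469) = 0.2070
H(X,Y) = 3.0475 bits


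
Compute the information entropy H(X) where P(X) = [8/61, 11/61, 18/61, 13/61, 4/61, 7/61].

H(X) = -Σ p(x) log₂ p(x)
  -8/61 × log₂(8/61) = 0.3844
  -11/61 × log₂(11/61) = 0.4456
  -18/61 × log₂(18/61) = 0.5196
  -13/61 × log₂(13/61) = 0.4753
  -4/61 × log₂(4/61) = 0.2578
  -7/61 × log₂(7/61) = 0.3584
H(X) = 2.4411 bits


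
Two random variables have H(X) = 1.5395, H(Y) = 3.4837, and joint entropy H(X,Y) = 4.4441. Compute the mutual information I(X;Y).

I(X;Y) = H(X) + H(Y) - H(X,Y)
I(X;Y) = 1.5395 + 3.4837 - 4.4441 = 0.5791 bits


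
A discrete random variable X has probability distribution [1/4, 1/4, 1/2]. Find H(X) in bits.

H(X) = -Σ p(x) log₂ p(x)
  -1/4 × log₂(1/4) = 0.5000
  -1/4 × log₂(1/4) = 0.5000
  -1/2 × log₂(1/2) = 0.5000
H(X) = 1.5000 bits


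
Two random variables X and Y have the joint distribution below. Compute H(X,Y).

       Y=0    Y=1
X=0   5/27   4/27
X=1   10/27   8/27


H(X,Y) = -Σ p(x,y) log₂ p(x,y)
  p(0,0)=5/27: -0.1852 × log₂(0.1852) = 0.4505
  p(0,1)=4/27: -0.1481 × log₂(0.1481) = 0.4081
  p(1,0)=10/27: -0.3704 × log₂(0.3704) = 0.5307
  p(1,1)=8/27: -0.2963 × log₂(0.2963) = 0.5200
H(X,Y) = 1.9094 bits


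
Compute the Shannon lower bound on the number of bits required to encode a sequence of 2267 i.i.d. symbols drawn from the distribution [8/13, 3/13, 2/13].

Entropy H = 1.3347 bits/symbol
Minimum bits = H × n = 1.3347 × 2267
= 3025.72 bits


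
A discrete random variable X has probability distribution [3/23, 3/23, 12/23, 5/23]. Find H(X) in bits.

H(X) = -Σ p(x) log₂ p(x)
  -3/23 × log₂(3/23) = 0.3833
  -3/23 × log₂(3/23) = 0.3833
  -12/23 × log₂(12/23) = 0.4897
  -5/23 × log₂(5/23) = 0.4786
H(X) = 1.7349 bits


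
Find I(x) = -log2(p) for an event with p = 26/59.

Information content I(x) = -log₂(p(x))
I = -log₂(26/59) = -log₂(0.4407)
I = 1.1822 bits


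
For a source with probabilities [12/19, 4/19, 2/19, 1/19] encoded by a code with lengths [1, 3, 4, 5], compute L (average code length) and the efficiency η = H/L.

Average length L = Σ p_i × l_i = 1.9474 bits
Entropy H = 1.4574 bits
Efficiency η = H/L × 100% = 74.84%


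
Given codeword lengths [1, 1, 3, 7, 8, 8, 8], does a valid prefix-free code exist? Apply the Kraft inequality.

Kraft inequality: Σ 2^(-l_i) ≤ 1 for prefix-free code
Calculating: 2^(-1) + 2^(-1) + 2^(-3) + 2^(-7) + 2^(-8) + 2^(-8) + 2^(-8)
= 0.5 + 0.5 + 0.125 + 0.0078125 + 0.00390625 + 0.00390625 + 0.00390625
= 1.1445
Since 1.1445 > 1, prefix-free code does not exist


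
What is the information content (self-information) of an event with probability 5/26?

Information content I(x) = -log₂(p(x))
I = -log₂(5/26) = -log₂(0.1923)
I = 2.3785 bits


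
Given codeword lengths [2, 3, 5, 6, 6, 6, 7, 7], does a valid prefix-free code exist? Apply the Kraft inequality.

Kraft inequality: Σ 2^(-l_i) ≤ 1 for prefix-free code
Calculating: 2^(-2) + 2^(-3) + 2^(-5) + 2^(-6) + 2^(-6) + 2^(-6) + 2^(-7) + 2^(-7)
= 0.25 + 0.125 + 0.03125 + 0.015625 + 0.015625 + 0.015625 + 0.0078125 + 0.0078125
= 0.4688
Since 0.4688 ≤ 1, prefix-free code exists


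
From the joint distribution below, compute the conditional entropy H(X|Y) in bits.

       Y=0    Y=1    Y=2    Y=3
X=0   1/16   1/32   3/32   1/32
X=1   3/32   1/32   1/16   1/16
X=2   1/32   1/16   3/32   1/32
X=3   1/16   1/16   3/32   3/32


H(X|Y) = Σ_y p(y) H(X|Y=y)
  p(Y=0) = 1/4, H(X|Y=0) = 1.9056
  p(Y=1) = 3/16, H(X|Y=1) = 1.9183
  p(Y=2) = 11/32, H(X|Y=2) = 1.9808
  p(Y=3) = 7/32, H(X|Y=3) = 1.8424
H(X|Y) = 0.2500×1.9056 + 0.1875×1.9183 + 0.3438×1.9808 + 0.2188×1.8424 = 1.9200 bits


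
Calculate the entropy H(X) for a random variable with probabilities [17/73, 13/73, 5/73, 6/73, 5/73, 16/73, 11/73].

H(X) = -Σ p(x) log₂ p(x)
  -17/73 × log₂(17/73) = 0.4896
  -13/73 × log₂(13/73) = 0.4433
  -5/73 × log₂(5/73) = 0.2649
  -6/73 × log₂(6/73) = 0.2963
  -5/73 × log₂(5/73) = 0.2649
  -16/73 × log₂(16/73) = 0.4800
  -11/73 × log₂(11/73) = 0.4114
H(X) = 2.6504 bits


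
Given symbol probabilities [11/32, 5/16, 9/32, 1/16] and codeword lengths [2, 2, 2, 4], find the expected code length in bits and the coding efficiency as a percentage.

Average length L = Σ p_i × l_i = 2.1250 bits
Entropy H = 1.8187 bits
Efficiency η = H/L × 100% = 85.58%


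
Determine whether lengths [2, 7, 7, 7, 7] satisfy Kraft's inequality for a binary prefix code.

Kraft inequality: Σ 2^(-l_i) ≤ 1 for prefix-free code
Calculating: 2^(-2) + 2^(-7) + 2^(-7) + 2^(-7) + 2^(-7)
= 0.25 + 0.0078125 + 0.0078125 + 0.0078125 + 0.0078125
= 0.2812
Since 0.2812 ≤ 1, prefix-free code exists


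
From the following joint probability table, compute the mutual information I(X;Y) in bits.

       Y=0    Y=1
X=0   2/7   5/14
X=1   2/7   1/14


H(X) = 0.9403, H(Y) = 0.9852, H(X,Y) = 1.8352
I(X;Y) = H(X) + H(Y) - H(X,Y) = 0.0903 bits


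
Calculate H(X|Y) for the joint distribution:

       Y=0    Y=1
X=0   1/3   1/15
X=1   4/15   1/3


H(X|Y) = Σ_y p(y) H(X|Y=y)
  p(Y=0) = 3/5, H(X|Y=0) = 0.9911
  p(Y=1) = 2/5, H(X|Y=1) = 0.6500
H(X|Y) = 0.6000×0.9911 + 0.4000×0.6500 = 0.8547 bits


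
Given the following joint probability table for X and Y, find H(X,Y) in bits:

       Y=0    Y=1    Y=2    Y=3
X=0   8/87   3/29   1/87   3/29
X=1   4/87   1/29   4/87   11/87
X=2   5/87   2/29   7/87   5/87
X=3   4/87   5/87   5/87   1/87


H(X,Y) = -Σ p(x,y) log₂ p(x,y)
  p(0,0)=8/87: -0.0920 × log₂(0.0920) = 0.3166
  p(0,1)=3/29: -0.1034 × log₂(0.1034) = 0.3386
  p(0,2)=1/87: -0.0115 × log₂(0.0115) = 0.0741
  p(0,3)=3/29: -0.1034 × log₂(0.1034) = 0.3386
  p(1,0)=4/87: -0.0460 × log₂(0.0460) = 0.2043
  p(1,1)=1/29: -0.0345 × log₂(0.0345) = 0.1675
  p(1,2)=4/87: -0.0460 × log₂(0.0460) = 0.2043
  p(1,3)=11/87: -0.1264 × log₂(0.1264) = 0.3772
  p(2,0)=5/87: -0.0575 × log₂(0.0575) = 0.2368
  p(2,1)=2/29: -0.0690 × log₂(0.0690) = 0.2661
  p(2,2)=7/87: -0.0805 × log₂(0.0805) = 0.2925
  p(2,3)=5/87: -0.0575 × log₂(0.0575) = 0.2368
  p(3,0)=4/87: -0.0460 × log₂(0.0460) = 0.2043
  p(3,1)=5/87: -0.0575 × log₂(0.0575) = 0.2368
  p(3,2)=5/87: -0.0575 × log₂(0.0575) = 0.2368
  p(3,3)=1/87: -0.0115 × log₂(0.0115) = 0.0741
H(X,Y) = 3.8054 bits


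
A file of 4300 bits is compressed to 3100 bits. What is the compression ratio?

Compression ratio = Original / Compressed
= 4300 / 3100 = 1.39:1


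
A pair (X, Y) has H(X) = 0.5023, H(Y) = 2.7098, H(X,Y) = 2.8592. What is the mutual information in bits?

I(X;Y) = H(X) + H(Y) - H(X,Y)
I(X;Y) = 0.5023 + 2.7098 - 2.8592 = 0.3529 bits


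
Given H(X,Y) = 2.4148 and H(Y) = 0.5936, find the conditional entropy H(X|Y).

Chain rule: H(X,Y) = H(X|Y) + H(Y)
H(X|Y) = H(X,Y) - H(Y) = 2.4148 - 0.5936 = 1.8212 bits


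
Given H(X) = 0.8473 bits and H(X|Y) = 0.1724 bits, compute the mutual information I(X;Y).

I(X;Y) = H(X) - H(X|Y)
I(X;Y) = 0.8473 - 0.1724 = 0.6749 bits


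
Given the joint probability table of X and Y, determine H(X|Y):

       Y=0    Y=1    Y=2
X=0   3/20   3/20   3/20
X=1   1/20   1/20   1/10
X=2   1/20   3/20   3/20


H(X|Y) = Σ_y p(y) H(X|Y=y)
  p(Y=0) = 1/4, H(X|Y=0) = 1.3710
  p(Y=1) = 7/20, H(X|Y=1) = 1.4488
  p(Y=2) = 2/5, H(X|Y=2) = 1.5613
H(X|Y) = 0.2500×1.3710 + 0.3500×1.4488 + 0.4000×1.5613 = 1.4743 bits


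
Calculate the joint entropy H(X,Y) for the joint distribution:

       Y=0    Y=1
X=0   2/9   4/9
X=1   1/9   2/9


H(X,Y) = -Σ p(x,y) log₂ p(x,y)
  p(0,0)=2/9: -0.2222 × log₂(0.2222) = 0.4822
  p(0,1)=4/9: -0.4444 × log₂(0.4444) = 0.5200
  p(1,0)=1/9: -0.1111 × log₂(0.1111) = 0.3522
  p(1,1)=2/9: -0.2222 × log₂(0.2222) = 0.4822
H(X,Y) = 1.8366 bits


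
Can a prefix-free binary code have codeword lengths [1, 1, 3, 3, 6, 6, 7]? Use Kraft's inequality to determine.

Kraft inequality: Σ 2^(-l_i) ≤ 1 for prefix-free code
Calculating: 2^(-1) + 2^(-1) + 2^(-3) + 2^(-3) + 2^(-6) + 2^(-6) + 2^(-7)
= 0.5 + 0.5 + 0.125 + 0.125 + 0.015625 + 0.015625 + 0.0078125
= 1.2891
Since 1.2891 > 1, prefix-free code does not exist


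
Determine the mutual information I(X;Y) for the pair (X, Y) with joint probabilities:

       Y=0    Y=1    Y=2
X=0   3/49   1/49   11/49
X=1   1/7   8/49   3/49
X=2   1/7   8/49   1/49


H(X) = 1.5808, H(Y) = 1.5825, H(X,Y) = 2.8623
I(X;Y) = H(X) + H(Y) - H(X,Y) = 0.3010 bits


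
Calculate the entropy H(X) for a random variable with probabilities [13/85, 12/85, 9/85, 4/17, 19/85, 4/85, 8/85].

H(X) = -Σ p(x) log₂ p(x)
  -13/85 × log₂(13/85) = 0.4143
  -12/85 × log₂(12/85) = 0.3987
  -9/85 × log₂(9/85) = 0.3430
  -4/17 × log₂(4/17) = 0.4912
  -19/85 × log₂(19/85) = 0.4832
  -4/85 × log₂(4/85) = 0.2075
  -8/85 × log₂(8/85) = 0.3209
H(X) = 2.6588 bits


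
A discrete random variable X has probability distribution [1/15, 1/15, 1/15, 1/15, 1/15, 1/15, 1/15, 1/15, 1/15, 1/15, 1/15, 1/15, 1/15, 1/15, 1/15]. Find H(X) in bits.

H(X) = -Σ p(x) log₂ p(x)
  -1/15 × log₂(1/15) = 0.2605
  -1/15 × log₂(1/15) = 0.2605
  -1/15 × log₂(1/15) = 0.2605
  -1/15 × log₂(1/15) = 0.2605
  -1/15 × log₂(1/15) = 0.2605
  -1/15 × log₂(1/15) = 0.2605
  -1/15 × log₂(1/15) = 0.2605
  -1/15 × log₂(1/15) = 0.2605
  -1/15 × log₂(1/15) = 0.2605
  -1/15 × log₂(1/15) = 0.2605
  -1/15 × log₂(1/15) = 0.2605
  -1/15 × log₂(1/15) = 0.2605
  -1/15 × log₂(1/15) = 0.2605
  -1/15 × log₂(1/15) = 0.2605
  -1/15 × log₂(1/15) = 0.2605
H(X) = 3.9069 bits


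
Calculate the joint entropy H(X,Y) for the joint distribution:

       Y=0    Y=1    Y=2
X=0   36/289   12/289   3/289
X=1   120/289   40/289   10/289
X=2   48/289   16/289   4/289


H(X,Y) = -Σ p(x,y) log₂ p(x,y)
  p(0,0)=36/289: -0.1246 × log₂(0.1246) = 0.3743
  p(0,1)=12/289: -0.0415 × log₂(0.0415) = 0.1906
  p(0,2)=3/289: -0.0104 × log₂(0.0104) = 0.0684
  p(1,0)=120/289: -0.4152 × log₂(0.4152) = 0.5265
  p(1,1)=40/289: -0.1384 × log₂(0.1384) = 0.3949
  p(1,2)=10/289: -0.0346 × log₂(0.0346) = 0.1679
  p(2,0)=48/289: -0.1661 × log₂(0.1661) = 0.4302
  p(2,1)=16/289: -0.0554 × log₂(0.0554) = 0.2311
  p(2,2)=4/289: -0.0138 × log₂(0.0138) = 0.0855
H(X,Y) = 2.4694 bits


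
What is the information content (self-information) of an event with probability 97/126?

Information content I(x) = -log₂(p(x))
I = -log₂(97/126) = -log₂(0.7698)
I = 0.3774 bits


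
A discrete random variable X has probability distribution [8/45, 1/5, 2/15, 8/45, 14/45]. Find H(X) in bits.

H(X) = -Σ p(x) log₂ p(x)
  -8/45 × log₂(8/45) = 0.4430
  -1/5 × log₂(1/5) = 0.4644
  -2/15 × log₂(2/15) = 0.3876
  -8/45 × log₂(8/45) = 0.4430
  -14/45 × log₂(14/45) = 0.5241
H(X) = 2.2620 bits


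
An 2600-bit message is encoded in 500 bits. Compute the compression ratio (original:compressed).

Compression ratio = Original / Compressed
= 2600 / 500 = 5.20:1


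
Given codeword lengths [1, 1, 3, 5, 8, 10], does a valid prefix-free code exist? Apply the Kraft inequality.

Kraft inequality: Σ 2^(-l_i) ≤ 1 for prefix-free code
Calculating: 2^(-1) + 2^(-1) + 2^(-3) + 2^(-5) + 2^(-8) + 2^(-10)
= 0.5 + 0.5 + 0.125 + 0.03125 + 0.00390625 + 0.0009765625
= 1.1611
Since 1.1611 > 1, prefix-free code does not exist


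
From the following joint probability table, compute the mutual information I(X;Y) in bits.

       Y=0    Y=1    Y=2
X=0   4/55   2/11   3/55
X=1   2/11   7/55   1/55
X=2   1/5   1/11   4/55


H(X) = 1.5816, H(Y) = 1.4504, H(X,Y) = 2.9358
I(X;Y) = H(X) + H(Y) - H(X,Y) = 0.0963 bits


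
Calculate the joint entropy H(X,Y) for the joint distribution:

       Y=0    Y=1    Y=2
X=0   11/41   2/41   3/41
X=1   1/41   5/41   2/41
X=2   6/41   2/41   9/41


H(X,Y) = -Σ p(x,y) log₂ p(x,y)
  p(0,0)=11/41: -0.2683 × log₂(0.2683) = 0.5093
  p(0,1)=2/41: -0.0488 × log₂(0.0488) = 0.2126
  p(0,2)=3/41: -0.0732 × log₂(0.0732) = 0.2760
  p(1,0)=1/41: -0.0244 × log₂(0.0244) = 0.1307
  p(1,1)=5/41: -0.1220 × log₂(0.1220) = 0.3702
  p(1,2)=2/41: -0.0488 × log₂(0.0488) = 0.2126
  p(2,0)=6/41: -0.1463 × log₂(0.1463) = 0.4057
  p(2,1)=2/41: -0.0488 × log₂(0.0488) = 0.2126
  p(2,2)=9/41: -0.2195 × log₂(0.2195) = 0.4802
H(X,Y) = 2.8098 bits


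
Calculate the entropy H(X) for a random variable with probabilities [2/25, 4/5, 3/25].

H(X) = -Σ p(x) log₂ p(x)
  -2/25 × log₂(2/25) = 0.2915
  -4/5 × log₂(4/5) = 0.2575
  -3/25 × log₂(3/25) = 0.3671
H(X) = 0.9161 bits


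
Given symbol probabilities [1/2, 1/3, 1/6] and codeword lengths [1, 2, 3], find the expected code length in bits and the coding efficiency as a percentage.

Average length L = Σ p_i × l_i = 1.6667 bits
Entropy H = 1.4591 bits
Efficiency η = H/L × 100% = 87.55%


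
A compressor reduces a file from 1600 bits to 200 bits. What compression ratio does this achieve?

Compression ratio = Original / Compressed
= 1600 / 200 = 8.00:1


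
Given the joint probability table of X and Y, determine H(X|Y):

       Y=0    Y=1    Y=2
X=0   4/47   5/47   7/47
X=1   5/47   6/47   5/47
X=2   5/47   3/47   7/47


H(X|Y) = Σ_y p(y) H(X|Y=y)
  p(Y=0) = 14/47, H(X|Y=0) = 1.5774
  p(Y=1) = 14/47, H(X|Y=1) = 1.5306
  p(Y=2) = 19/47, H(X|Y=2) = 1.5683
H(X|Y) = 0.2979×1.5774 + 0.2979×1.5306 + 0.4043×1.5683 = 1.5598 bits


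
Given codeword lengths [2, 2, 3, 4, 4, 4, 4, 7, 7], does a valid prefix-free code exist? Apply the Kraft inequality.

Kraft inequality: Σ 2^(-l_i) ≤ 1 for prefix-free code
Calculating: 2^(-2) + 2^(-2) + 2^(-3) + 2^(-4) + 2^(-4) + 2^(-4) + 2^(-4) + 2^(-7) + 2^(-7)
= 0.25 + 0.25 + 0.125 + 0.0625 + 0.0625 + 0.0625 + 0.0625 + 0.0078125 + 0.0078125
= 0.8906
Since 0.8906 ≤ 1, prefix-free code exists


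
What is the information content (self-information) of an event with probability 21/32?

Information content I(x) = -log₂(p(x))
I = -log₂(21/32) = -log₂(0.6562)
I = 0.6077 bits


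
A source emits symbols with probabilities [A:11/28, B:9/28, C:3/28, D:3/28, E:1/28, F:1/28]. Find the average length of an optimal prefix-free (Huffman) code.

Huffman tree construction:
Combine smallest probabilities repeatedly
Resulting codes:
  A: 0 (length 1)
  B: 11 (length 2)
  C: 1011 (length 4)
  D: 100 (length 3)
  E: 10100 (length 5)
  F: 10101 (length 5)
Average length = Σ p(s) × length(s) = 2.1429 bits


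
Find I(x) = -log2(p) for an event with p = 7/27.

Information content I(x) = -log₂(p(x))
I = -log₂(7/27) = -log₂(0.2593)
I = 1.9475 bits


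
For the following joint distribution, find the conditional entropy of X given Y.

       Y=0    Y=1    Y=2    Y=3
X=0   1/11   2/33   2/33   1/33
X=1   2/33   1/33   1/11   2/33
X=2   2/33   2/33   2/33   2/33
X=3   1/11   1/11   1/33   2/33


H(X|Y) = Σ_y p(y) H(X|Y=y)
  p(Y=0) = 10/33, H(X|Y=0) = 1.9710
  p(Y=1) = 8/33, H(X|Y=1) = 1.9056
  p(Y=2) = 8/33, H(X|Y=2) = 1.9056
  p(Y=3) = 7/33, H(X|Y=3) = 1.9502
H(X|Y) = 0.3030×1.9710 + 0.2424×1.9056 + 0.2424×1.9056 + 0.2121×1.9502 = 1.9349 bits


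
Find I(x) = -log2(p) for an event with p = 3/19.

Information content I(x) = -log₂(p(x))
I = -log₂(3/19) = -log₂(0.1579)
I = 2.6630 bits


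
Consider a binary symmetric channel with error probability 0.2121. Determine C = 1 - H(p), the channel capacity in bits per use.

For BSC with error probability p:
C = 1 - H(p) where H(p) is binary entropy
H(0.2121) = -0.2121 × log₂(0.2121) - 0.7879 × log₂(0.7879)
H(p) = 0.7455
C = 1 - 0.7455 = 0.2545 bits/use


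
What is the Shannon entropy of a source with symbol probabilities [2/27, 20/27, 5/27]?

H(X) = -Σ p(x) log₂ p(x)
  -2/27 × log₂(2/27) = 0.2781
  -20/27 × log₂(20/27) = 0.3207
  -5/27 × log₂(5/27) = 0.4505
H(X) = 1.0494 bits


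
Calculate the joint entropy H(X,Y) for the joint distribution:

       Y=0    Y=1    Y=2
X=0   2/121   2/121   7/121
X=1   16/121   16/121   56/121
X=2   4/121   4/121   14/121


H(X,Y) = -Σ p(x,y) log₂ p(x,y)
  p(0,0)=2/121: -0.0165 × log₂(0.0165) = 0.0978
  p(0,1)=2/121: -0.0165 × log₂(0.0165) = 0.0978
  p(0,2)=7/121: -0.0579 × log₂(0.0579) = 0.2379
  p(1,0)=16/121: -0.1322 × log₂(0.1322) = 0.3860
  p(1,1)=16/121: -0.1322 × log₂(0.1322) = 0.3860
  p(1,2)=56/121: -0.4628 × log₂(0.4628) = 0.5144
  p(2,0)=4/121: -0.0331 × log₂(0.0331) = 0.1626
  p(2,1)=4/121: -0.0331 × log₂(0.0331) = 0.1626
  p(2,2)=14/121: -0.1157 × log₂(0.1157) = 0.3600
H(X,Y) = 2.4051 bits


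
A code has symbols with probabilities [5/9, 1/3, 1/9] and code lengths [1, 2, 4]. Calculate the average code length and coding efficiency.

Average length L = Σ p_i × l_i = 1.6667 bits
Entropy H = 1.3516 bits
Efficiency η = H/L × 100% = 81.10%


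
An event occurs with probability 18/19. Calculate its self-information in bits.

Information content I(x) = -log₂(p(x))
I = -log₂(18/19) = -log₂(0.9474)
I = 0.0780 bits


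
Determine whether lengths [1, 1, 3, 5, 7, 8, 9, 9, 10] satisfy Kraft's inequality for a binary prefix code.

Kraft inequality: Σ 2^(-l_i) ≤ 1 for prefix-free code
Calculating: 2^(-1) + 2^(-1) + 2^(-3) + 2^(-5) + 2^(-7) + 2^(-8) + 2^(-9) + 2^(-9) + 2^(-10)
= 0.5 + 0.5 + 0.125 + 0.03125 + 0.0078125 + 0.00390625 + 0.001953125 + 0.001953125 + 0.0009765625
= 1.1729
Since 1.1729 > 1, prefix-free code does not exist


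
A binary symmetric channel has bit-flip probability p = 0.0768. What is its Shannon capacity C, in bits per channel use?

For BSC with error probability p:
C = 1 - H(p) where H(p) is binary entropy
H(0.0768) = -0.0768 × log₂(0.0768) - 0.9232 × log₂(0.9232)
H(p) = 0.3908
C = 1 - 0.3908 = 0.6092 bits/use


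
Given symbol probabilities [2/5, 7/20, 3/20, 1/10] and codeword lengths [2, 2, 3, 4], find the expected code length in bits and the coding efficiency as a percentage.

Average length L = Σ p_i × l_i = 2.3500 bits
Entropy H = 1.8016 bits
Efficiency η = H/L × 100% = 76.66%


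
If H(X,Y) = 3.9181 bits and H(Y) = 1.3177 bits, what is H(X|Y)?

Chain rule: H(X,Y) = H(X|Y) + H(Y)
H(X|Y) = H(X,Y) - H(Y) = 3.9181 - 1.3177 = 2.6004 bits


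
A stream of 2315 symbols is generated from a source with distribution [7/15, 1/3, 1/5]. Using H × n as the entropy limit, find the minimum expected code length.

Entropy H = 1.5058 bits/symbol
Minimum bits = H × n = 1.5058 × 2315
= 3485.98 bits


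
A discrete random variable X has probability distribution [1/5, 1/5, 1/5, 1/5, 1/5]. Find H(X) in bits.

H(X) = -Σ p(x) log₂ p(x)
  -1/5 × log₂(1/5) = 0.4644
  -1/5 × log₂(1/5) = 0.4644
  -1/5 × log₂(1/5) = 0.4644
  -1/5 × log₂(1/5) = 0.4644
  -1/5 × log₂(1/5) = 0.4644
H(X) = 2.3219 bits


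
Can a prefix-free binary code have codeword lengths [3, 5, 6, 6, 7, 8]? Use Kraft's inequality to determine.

Kraft inequality: Σ 2^(-l_i) ≤ 1 for prefix-free code
Calculating: 2^(-3) + 2^(-5) + 2^(-6) + 2^(-6) + 2^(-7) + 2^(-8)
= 0.125 + 0.03125 + 0.015625 + 0.015625 + 0.0078125 + 0.00390625
= 0.1992
Since 0.1992 ≤ 1, prefix-free code exists


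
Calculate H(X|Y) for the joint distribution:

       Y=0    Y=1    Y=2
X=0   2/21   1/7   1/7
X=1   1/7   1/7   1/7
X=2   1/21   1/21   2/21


H(X|Y) = Σ_y p(y) H(X|Y=y)
  p(Y=0) = 2/7, H(X|Y=0) = 1.4591
  p(Y=1) = 1/3, H(X|Y=1) = 1.4488
  p(Y=2) = 8/21, H(X|Y=2) = 1.5613
H(X|Y) = 0.2857×1.4591 + 0.3333×1.4488 + 0.3810×1.5613 = 1.4946 bits


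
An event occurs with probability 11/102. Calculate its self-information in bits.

Information content I(x) = -log₂(p(x))
I = -log₂(11/102) = -log₂(0.1078)
I = 3.2130 bits


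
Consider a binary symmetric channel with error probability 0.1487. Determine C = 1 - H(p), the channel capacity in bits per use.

For BSC with error probability p:
C = 1 - H(p) where H(p) is binary entropy
H(0.1487) = -0.1487 × log₂(0.1487) - 0.8513 × log₂(0.8513)
H(p) = 0.6066
C = 1 - 0.6066 = 0.3934 bits/use


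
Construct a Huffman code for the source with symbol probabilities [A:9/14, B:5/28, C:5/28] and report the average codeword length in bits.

Huffman tree construction:
Combine smallest probabilities repeatedly
Resulting codes:
  A: 1 (length 1)
  B: 00 (length 2)
  C: 01 (length 2)
Average length = Σ p(s) × length(s) = 1.3571 bits


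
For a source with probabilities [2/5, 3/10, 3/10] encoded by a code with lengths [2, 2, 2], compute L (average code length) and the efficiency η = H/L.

Average length L = Σ p_i × l_i = 2.0000 bits
Entropy H = 1.5710 bits
Efficiency η = H/L × 100% = 78.55%


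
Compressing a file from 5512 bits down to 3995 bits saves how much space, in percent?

Space savings = (1 - Compressed/Original) × 100%
= (1 - 3995/5512) × 100%
= 27.52%


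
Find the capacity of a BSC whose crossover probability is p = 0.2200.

For BSC with error probability p:
C = 1 - H(p) where H(p) is binary entropy
H(0.2200) = -0.2200 × log₂(0.2200) - 0.7800 × log₂(0.7800)
H(p) = 0.7602
C = 1 - 0.7602 = 0.2398 bits/use


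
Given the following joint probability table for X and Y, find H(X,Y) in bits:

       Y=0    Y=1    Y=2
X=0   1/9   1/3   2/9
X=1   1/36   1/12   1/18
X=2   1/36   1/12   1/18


H(X,Y) = -Σ p(x,y) log₂ p(x,y)
  p(0,0)=1/9: -0.1111 × log₂(0.1111) = 0.3522
  p(0,1)=1/3: -0.3333 × log₂(0.3333) = 0.5283
  p(0,2)=2/9: -0.2222 × log₂(0.2222) = 0.4822
  p(1,0)=1/36: -0.0278 × log₂(0.0278) = 0.1436
  p(1,1)=1/12: -0.0833 × log₂(0.0833) = 0.2987
  p(1,2)=1/18: -0.0556 × log₂(0.0556) = 0.2317
  p(2,0)=1/36: -0.0278 × log₂(0.0278) = 0.1436
  p(2,1)=1/12: -0.0833 × log₂(0.0833) = 0.2987
  p(2,2)=1/18: -0.0556 × log₂(0.0556) = 0.2317
H(X,Y) = 2.7108 bits


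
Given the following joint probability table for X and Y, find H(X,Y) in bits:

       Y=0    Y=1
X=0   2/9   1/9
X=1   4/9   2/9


H(X,Y) = -Σ p(x,y) log₂ p(x,y)
  p(0,0)=2/9: -0.2222 × log₂(0.2222) = 0.4822
  p(0,1)=1/9: -0.1111 × log₂(0.1111) = 0.3522
  p(1,0)=4/9: -0.4444 × log₂(0.4444) = 0.5200
  p(1,1)=2/9: -0.2222 × log₂(0.2222) = 0.4822
H(X,Y) = 1.8366 bits


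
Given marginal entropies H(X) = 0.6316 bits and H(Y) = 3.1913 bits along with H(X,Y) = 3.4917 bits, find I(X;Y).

I(X;Y) = H(X) + H(Y) - H(X,Y)
I(X;Y) = 0.6316 + 3.1913 - 3.4917 = 0.3312 bits


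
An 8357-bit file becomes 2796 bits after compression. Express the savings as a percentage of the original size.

Space savings = (1 - Compressed/Original) × 100%
= (1 - 2796/8357) × 100%
= 66.54%


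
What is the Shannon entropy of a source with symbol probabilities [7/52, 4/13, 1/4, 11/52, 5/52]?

H(X) = -Σ p(x) log₂ p(x)
  -7/52 × log₂(7/52) = 0.3895
  -4/13 × log₂(4/13) = 0.5232
  -1/4 × log₂(1/4) = 0.5000
  -11/52 × log₂(11/52) = 0.4741
  -5/52 × log₂(5/52) = 0.3249
H(X) = 2.2116 bits


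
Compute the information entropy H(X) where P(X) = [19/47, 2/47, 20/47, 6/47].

H(X) = -Σ p(x) log₂ p(x)
  -19/47 × log₂(19/47) = 0.5282
  -2/47 × log₂(2/47) = 0.1938
  -20/47 × log₂(20/47) = 0.5245
  -6/47 × log₂(6/47) = 0.3791
H(X) = 1.6257 bits


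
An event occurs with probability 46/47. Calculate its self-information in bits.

Information content I(x) = -log₂(p(x))
I = -log₂(46/47) = -log₂(0.9787)
I = 0.0310 bits


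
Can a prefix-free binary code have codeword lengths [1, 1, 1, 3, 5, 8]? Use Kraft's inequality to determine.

Kraft inequality: Σ 2^(-l_i) ≤ 1 for prefix-free code
Calculating: 2^(-1) + 2^(-1) + 2^(-1) + 2^(-3) + 2^(-5) + 2^(-8)
= 0.5 + 0.5 + 0.5 + 0.125 + 0.03125 + 0.00390625
= 1.6602
Since 1.6602 > 1, prefix-free code does not exist


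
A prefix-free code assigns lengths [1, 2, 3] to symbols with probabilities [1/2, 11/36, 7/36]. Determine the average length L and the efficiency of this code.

Average length L = Σ p_i × l_i = 1.6944 bits
Entropy H = 1.4820 bits
Efficiency η = H/L × 100% = 87.46%


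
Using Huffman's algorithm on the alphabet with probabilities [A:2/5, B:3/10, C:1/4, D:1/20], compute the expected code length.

Huffman tree construction:
Combine smallest probabilities repeatedly
Resulting codes:
  A: 0 (length 1)
  B: 10 (length 2)
  C: 111 (length 3)
  D: 110 (length 3)
Average length = Σ p(s) × length(s) = 1.9000 bits


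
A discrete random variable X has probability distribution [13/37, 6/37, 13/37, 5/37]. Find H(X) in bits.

H(X) = -Σ p(x) log₂ p(x)
  -13/37 × log₂(13/37) = 0.5302
  -6/37 × log₂(6/37) = 0.4256
  -13/37 × log₂(13/37) = 0.5302
  -5/37 × log₂(5/37) = 0.3902
H(X) = 1.8762 bits


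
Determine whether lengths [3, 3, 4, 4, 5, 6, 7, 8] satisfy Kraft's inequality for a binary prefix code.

Kraft inequality: Σ 2^(-l_i) ≤ 1 for prefix-free code
Calculating: 2^(-3) + 2^(-3) + 2^(-4) + 2^(-4) + 2^(-5) + 2^(-6) + 2^(-7) + 2^(-8)
= 0.125 + 0.125 + 0.0625 + 0.0625 + 0.03125 + 0.015625 + 0.0078125 + 0.00390625
= 0.4336
Since 0.4336 ≤ 1, prefix-free code exists


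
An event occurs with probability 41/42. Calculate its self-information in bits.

Information content I(x) = -log₂(p(x))
I = -log₂(41/42) = -log₂(0.9762)
I = 0.0348 bits


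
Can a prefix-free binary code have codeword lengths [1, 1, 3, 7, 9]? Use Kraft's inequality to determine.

Kraft inequality: Σ 2^(-l_i) ≤ 1 for prefix-free code
Calculating: 2^(-1) + 2^(-1) + 2^(-3) + 2^(-7) + 2^(-9)
= 0.5 + 0.5 + 0.125 + 0.0078125 + 0.001953125
= 1.1348
Since 1.1348 > 1, prefix-free code does not exist
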